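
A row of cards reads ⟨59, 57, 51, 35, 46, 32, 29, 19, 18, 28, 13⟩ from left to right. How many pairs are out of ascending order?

52 out-of-order pairs

Sweep left to right; for each value list the smaller values that follow it:
59: 10
57: 9
51: 8
35: 6
46: 6
32: 5
29: 4
19: 2
18: 1
28: 1
13: 0
Sum: 10 + 9 + 8 + 6 + 6 + 5 + 4 + 2 + 1 + 1 + 0 = 52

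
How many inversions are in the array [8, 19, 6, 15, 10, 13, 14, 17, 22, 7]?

For each element, count later entries that are smaller:
8 → 6, 7 → 2
19 → 6, 15, 10, 13, 14, 17, 7 → 7
6 → none → 0
15 → 10, 13, 14, 7 → 4
10 → 7 → 1
13 → 7 → 1
14 → 7 → 1
17 → 7 → 1
22 → 7 → 1
7 → none → 0
Sum: 2 + 7 + 0 + 4 + 1 + 1 + 1 + 1 + 1 + 0 = 18

There are 18 inversions.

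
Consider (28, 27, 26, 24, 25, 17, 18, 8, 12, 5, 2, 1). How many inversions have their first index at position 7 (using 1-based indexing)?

5

The element at index 7 is 18.
Elements after it: 8, 12, 5, 2, 1
Those smaller than 18: 8, 12, 5, 2, 1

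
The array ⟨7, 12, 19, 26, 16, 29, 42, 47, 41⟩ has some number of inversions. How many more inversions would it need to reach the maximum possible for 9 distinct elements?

Maximum inversions for 9 distinct elements is C(9, 2) = 9·8/2 = 36.
Current inversions — for each element, count later smaller elements:
7: 0
12: 0
19: 1
26: 1
16: 0
29: 0
42: 1
47: 1
41: 0
Current total: 0 + 0 + 1 + 1 + 0 + 0 + 1 + 1 + 0 = 4
Shortfall: 36 − 4 = 32

32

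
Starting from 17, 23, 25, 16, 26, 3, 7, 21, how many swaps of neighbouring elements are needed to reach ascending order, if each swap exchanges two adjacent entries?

16 swaps

Minimum adjacent swaps = number of inversions (each swap of adjacent out-of-order elements removes one inversion and no swap can remove more).
Count inversions — for each element, later elements that are smaller:
17: 16, 3, 7 → 3
23: 16, 3, 7, 21 → 4
25: 16, 3, 7, 21 → 4
16: 3, 7 → 2
26: 3, 7, 21 → 3
3: none → 0
7: none → 0
21: none → 0
Total inversions: 3 + 4 + 4 + 2 + 3 + 0 + 0 + 0 = 16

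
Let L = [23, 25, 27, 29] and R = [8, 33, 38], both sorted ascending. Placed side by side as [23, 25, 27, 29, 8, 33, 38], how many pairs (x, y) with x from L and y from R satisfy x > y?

4

Count, for every r in R, how many entries of L exceed r:
r = 8: 23, 25, 27, 29 → 4
r = 33: none → 0
r = 38: none → 0
Cross-inversions: 4 + 0 + 0 = 4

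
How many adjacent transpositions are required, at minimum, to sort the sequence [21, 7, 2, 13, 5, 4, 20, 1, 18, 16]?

Minimum adjacent swaps = number of inversions (each swap of adjacent out-of-order elements removes one inversion and no swap can remove more).
Count inversions — for each element, later elements that are smaller:
21: 7, 2, 13, 5, 4, 20, 1, 18, 16 → 9
7: 2, 5, 4, 1 → 4
2: 1 → 1
13: 5, 4, 1 → 3
5: 4, 1 → 2
4: 1 → 1
20: 1, 18, 16 → 3
1: none → 0
18: 16 → 1
16: none → 0
Total inversions: 9 + 4 + 1 + 3 + 2 + 1 + 3 + 0 + 1 + 0 = 24

24 adjacent swaps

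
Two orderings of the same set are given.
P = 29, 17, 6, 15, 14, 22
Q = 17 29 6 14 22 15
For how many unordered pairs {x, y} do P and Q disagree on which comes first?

3

Assign each item its position (1..6) in the first ordering, then rewrite the second ordering as that position sequence:
positions: 29→1, 17→2, 6→3, 15→4, 14→5, 22→6
second ordering as positions: [2, 1, 3, 5, 6, 4]
Discordant pairs = inversions in this position sequence.
2: 1 → 1
1: 0
3: 0
5: 4 → 1
6: 4 → 1
4: 0
Total: 1 + 0 + 0 + 1 + 1 + 0 = 3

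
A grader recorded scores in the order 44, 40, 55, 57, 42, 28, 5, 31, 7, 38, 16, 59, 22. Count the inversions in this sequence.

49 out-of-order pairs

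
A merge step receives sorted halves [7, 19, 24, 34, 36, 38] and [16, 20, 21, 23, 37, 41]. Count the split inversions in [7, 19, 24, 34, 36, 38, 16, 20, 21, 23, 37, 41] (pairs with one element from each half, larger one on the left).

18 cross-inversions

Take each right-half value and tally the left-half values above it:
r = 16: 19, 24, 34, 36, 38 → 5
r = 20: 24, 34, 36, 38 → 4
r = 21: 24, 34, 36, 38 → 4
r = 23: 24, 34, 36, 38 → 4
r = 37: 38 → 1
r = 41: none → 0
Cross-inversions: 5 + 4 + 4 + 4 + 1 + 0 = 18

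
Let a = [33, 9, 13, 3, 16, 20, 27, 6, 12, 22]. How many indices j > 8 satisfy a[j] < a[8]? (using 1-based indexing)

The element at index 8 is 6.
Elements after it: 12, 22
None of them are smaller than 6.

0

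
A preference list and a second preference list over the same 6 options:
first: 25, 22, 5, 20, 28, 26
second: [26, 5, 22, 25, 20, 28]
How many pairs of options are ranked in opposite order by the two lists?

Assign each item its position (1..6) in the first ordering, then rewrite the second ordering as that position sequence:
positions: 25→1, 22→2, 5→3, 20→4, 28→5, 26→6
second ordering as positions: [6, 3, 2, 1, 4, 5]
Discordant pairs = inversions in this position sequence.
6: 3, 2, 1, 4, 5 → 5
3: 2, 1 → 2
2: 1 → 1
1: 0
4: 0
5: 0
Total: 5 + 2 + 1 + 0 + 0 + 0 = 8

8 pairs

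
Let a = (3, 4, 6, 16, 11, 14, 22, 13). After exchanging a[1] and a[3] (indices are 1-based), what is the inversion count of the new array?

Positions 1 and 3 hold 3 and 6; after swapping, the array is [6, 4, 3, 16, 11, 14, 22, 13].
Sweep left to right; for each value list the smaller values that follow it:
6 → 4, 3 → 2
4 → 3 → 1
3 → none → 0
16 → 11, 14, 13 → 3
11 → none → 0
14 → 13 → 1
22 → 13 → 1
13 → none → 0
Sum: 2 + 1 + 0 + 3 + 0 + 1 + 1 + 0 = 8

8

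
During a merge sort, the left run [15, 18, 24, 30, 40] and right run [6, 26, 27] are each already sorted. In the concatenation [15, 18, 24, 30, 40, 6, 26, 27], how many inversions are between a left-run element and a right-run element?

Take each right-half value and tally the left-half values above it:
r = 6: 15, 18, 24, 30, 40 → 5
r = 26: 30, 40 → 2
r = 27: 30, 40 → 2
Cross-inversions: 5 + 2 + 2 = 9

There are 9 split inversions.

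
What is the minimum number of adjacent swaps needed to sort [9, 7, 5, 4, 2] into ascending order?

There are 10 adjacent swaps.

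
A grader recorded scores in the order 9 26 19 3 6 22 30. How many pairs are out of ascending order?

8 out-of-order pairs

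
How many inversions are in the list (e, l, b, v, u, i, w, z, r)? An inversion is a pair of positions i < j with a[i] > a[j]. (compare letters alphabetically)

Count, for each position, how many later elements it exceeds:
e → b → 1
l → b, i → 2
b → none → 0
v → u, i, r → 3
u → i, r → 2
i → none → 0
w → r → 1
z → r → 1
r → none → 0
Sum: 1 + 2 + 0 + 3 + 2 + 0 + 1 + 1 + 0 = 10

10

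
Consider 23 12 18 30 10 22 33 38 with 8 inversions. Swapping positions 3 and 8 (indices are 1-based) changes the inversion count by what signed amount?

Positions 3 and 8 hold 18 and 38; after swapping, the array is [23, 12, 38, 30, 10, 22, 33, 18].
For each element, count later entries that are smaller:
23: 4
12: 1
38: 5
30: 3
10: 0
22: 1
33: 1
18: 0
Sum: 4 + 1 + 5 + 3 + 0 + 1 + 1 + 0 = 15
Change: 15 − 8 = +7

+7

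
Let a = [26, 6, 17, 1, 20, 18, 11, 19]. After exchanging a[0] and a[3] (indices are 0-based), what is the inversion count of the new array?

9

Positions 0 and 3 hold 26 and 1; after swapping, the array is [1, 6, 17, 26, 20, 18, 11, 19].
For each element, count later entries that are smaller:
1 → none → 0
6 → none → 0
17 → 11 → 1
26 → 20, 18, 11, 19 → 4
20 → 18, 11, 19 → 3
18 → 11 → 1
11 → none → 0
19 → none → 0
Sum: 0 + 0 + 1 + 4 + 3 + 1 + 0 + 0 = 9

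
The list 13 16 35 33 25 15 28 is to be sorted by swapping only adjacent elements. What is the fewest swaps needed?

Each adjacent swap fixes exactly one inversion, so the minimum swap count equals the number of inversions.
Count inversions — for each element, later elements that are smaller:
13: none → 0
16: 15 → 1
35: 33, 25, 15, 28 → 4
33: 25, 15, 28 → 3
25: 15 → 1
15: none → 0
28: none → 0
Total inversions: 0 + 1 + 4 + 3 + 1 + 0 + 0 = 9

9 adjacent swaps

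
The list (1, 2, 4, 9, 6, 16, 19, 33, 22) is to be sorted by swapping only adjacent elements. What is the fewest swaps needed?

2

Each adjacent swap fixes exactly one inversion, so the minimum swap count equals the number of inversions.
Count inversions — for each element, later elements that are smaller:
1: none → 0
2: none → 0
4: none → 0
9: 6 → 1
6: none → 0
16: none → 0
19: none → 0
33: 22 → 1
22: none → 0
Total inversions: 0 + 0 + 0 + 1 + 0 + 0 + 0 + 1 + 0 = 2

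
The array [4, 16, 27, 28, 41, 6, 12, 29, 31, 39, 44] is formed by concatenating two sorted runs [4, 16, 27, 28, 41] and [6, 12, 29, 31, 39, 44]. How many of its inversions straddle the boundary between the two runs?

Count, for every r in R, how many entries of L exceed r:
r = 6: 16, 27, 28, 41 → 4
r = 12: 16, 27, 28, 41 → 4
r = 29: 41 → 1
r = 31: 41 → 1
r = 39: 41 → 1
r = 44: none → 0
Cross-inversions: 4 + 4 + 1 + 1 + 1 + 0 = 11

11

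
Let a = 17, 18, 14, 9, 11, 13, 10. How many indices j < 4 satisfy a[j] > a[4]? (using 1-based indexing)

The element at index 4 is 9.
Elements before it: 17, 18, 14
Those larger than 9: 17, 18, 14

3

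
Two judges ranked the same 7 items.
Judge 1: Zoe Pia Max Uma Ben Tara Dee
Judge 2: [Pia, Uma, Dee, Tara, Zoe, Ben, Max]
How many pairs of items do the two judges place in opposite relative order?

11

Assign each item its position (1..7) in the first ordering, then rewrite the second ordering as that position sequence:
positions: Zoe→1, Pia→2, Max→3, Uma→4, Ben→5, Tara→6, Dee→7
second ordering as positions: [2, 4, 7, 6, 1, 5, 3]
Discordant pairs = inversions in this position sequence.
2: 1 → 1
4: 1, 3 → 2
7: 6, 1, 5, 3 → 4
6: 1, 5, 3 → 3
1: 0
5: 3 → 1
3: 0
Total: 1 + 2 + 4 + 3 + 0 + 1 + 0 = 11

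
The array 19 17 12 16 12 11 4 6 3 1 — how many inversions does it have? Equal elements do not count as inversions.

Count, for each position, how many later elements it exceeds:
19: 9
17: 8
12: 5
16: 6
12: 5
11: 4
4: 2
6: 2
3: 1
1: 0
Sum: 9 + 8 + 5 + 6 + 5 + 4 + 2 + 2 + 1 + 0 = 42

There are 42 out-of-order pairs.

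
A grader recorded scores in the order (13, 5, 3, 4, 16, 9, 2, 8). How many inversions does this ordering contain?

Sweep left to right; for each value list the smaller values that follow it:
13 → 5, 3, 4, 9, 2, 8 → 6
5 → 3, 4, 2 → 3
3 → 2 → 1
4 → 2 → 1
16 → 9, 2, 8 → 3
9 → 2, 8 → 2
2 → none → 0
8 → none → 0
Sum: 6 + 3 + 1 + 1 + 3 + 2 + 0 + 0 = 16

16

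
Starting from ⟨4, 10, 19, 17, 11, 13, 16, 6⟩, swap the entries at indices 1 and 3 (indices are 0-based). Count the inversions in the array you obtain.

Positions 1 and 3 hold 10 and 17; after swapping, the array is [4, 17, 19, 10, 11, 13, 16, 6].
Element-by-element contributions:
4: 0
17: 5
19: 5
10: 1
11: 1
13: 1
16: 1
6: 0
Sum: 0 + 5 + 5 + 1 + 1 + 1 + 1 + 0 = 14

14 inversions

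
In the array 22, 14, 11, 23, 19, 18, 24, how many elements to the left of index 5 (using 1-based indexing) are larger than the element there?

2

The element at index 5 is 19.
Elements before it: 22, 14, 11, 23
Those larger than 19: 22, 23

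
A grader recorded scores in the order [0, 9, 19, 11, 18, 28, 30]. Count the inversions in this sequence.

Out-of-order index pairs (0-indexed):
(2,3): 19 > 11
(2,4): 19 > 18
That's 2 pairs.

2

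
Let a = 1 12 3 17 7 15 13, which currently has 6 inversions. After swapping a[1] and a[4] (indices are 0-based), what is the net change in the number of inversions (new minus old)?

Positions 1 and 4 hold 12 and 7; after swapping, the array is [1, 7, 3, 17, 12, 15, 13].
Count, for each position, how many later elements it exceeds:
1: 0
7: 1
3: 0
17: 3
12: 0
15: 1
13: 0
Sum: 0 + 1 + 0 + 3 + 0 + 1 + 0 = 5
Change: 5 − 6 = -1

-1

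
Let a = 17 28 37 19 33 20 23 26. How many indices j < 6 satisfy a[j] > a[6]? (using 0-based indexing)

3

The element at index 6 is 23.
Elements before it: 17, 28, 37, 19, 33, 20
Those larger than 23: 28, 37, 33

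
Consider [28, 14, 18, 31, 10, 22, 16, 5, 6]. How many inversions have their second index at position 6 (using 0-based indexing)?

4

The element at index 6 is 16.
Elements before it: 28, 14, 18, 31, 10, 22
Those larger than 16: 28, 18, 31, 22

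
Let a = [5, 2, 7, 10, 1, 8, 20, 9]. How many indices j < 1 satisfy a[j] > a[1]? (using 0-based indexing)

The element at index 1 is 2.
Elements before it: 5
Those larger than 2: 5

1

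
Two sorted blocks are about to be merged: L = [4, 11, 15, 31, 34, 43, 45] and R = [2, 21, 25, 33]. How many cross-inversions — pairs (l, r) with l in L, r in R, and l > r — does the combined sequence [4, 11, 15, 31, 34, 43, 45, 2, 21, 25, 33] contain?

18 split inversions

For each element r of the right run, count left-run elements greater than r:
r = 2: 4, 11, 15, 31, 34, 43, 45 → 7
r = 21: 31, 34, 43, 45 → 4
r = 25: 31, 34, 43, 45 → 4
r = 33: 34, 43, 45 → 3
Cross-inversions: 7 + 4 + 4 + 3 = 18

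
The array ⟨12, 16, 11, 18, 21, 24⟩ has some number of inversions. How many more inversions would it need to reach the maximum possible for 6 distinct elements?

13 inversions short

Maximum inversions for 6 distinct elements is C(6, 2) = 6·5/2 = 15.
Current inversions — for each element, count later smaller elements:
12: 1
16: 1
11: 0
18: 0
21: 0
24: 0
Current total: 1 + 1 + 0 + 0 + 0 + 0 = 2
Shortfall: 15 − 2 = 13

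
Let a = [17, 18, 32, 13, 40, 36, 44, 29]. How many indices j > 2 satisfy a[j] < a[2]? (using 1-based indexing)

1

The element at index 2 is 18.
Elements after it: 32, 13, 40, 36, 44, 29
Those smaller than 18: 13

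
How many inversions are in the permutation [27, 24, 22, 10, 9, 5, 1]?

For each element, count later entries that are smaller:
27: 6
24: 5
22: 4
10: 3
9: 2
5: 1
1: 0
Sum: 6 + 5 + 4 + 3 + 2 + 1 + 0 = 21

21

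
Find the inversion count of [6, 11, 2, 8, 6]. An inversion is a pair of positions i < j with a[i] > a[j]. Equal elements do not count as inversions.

Out-of-order pairs: 5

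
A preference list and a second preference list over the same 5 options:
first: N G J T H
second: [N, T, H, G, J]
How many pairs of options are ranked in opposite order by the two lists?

Pairs: 4

Assign each item its position (1..5) in the first ordering, then rewrite the second ordering as that position sequence:
positions: N→1, G→2, J→3, T→4, H→5
second ordering as positions: [1, 4, 5, 2, 3]
Discordant pairs = inversions in this position sequence.
1: 0
4: 2, 3 → 2
5: 2, 3 → 2
2: 0
3: 0
Total: 0 + 2 + 2 + 0 + 0 = 4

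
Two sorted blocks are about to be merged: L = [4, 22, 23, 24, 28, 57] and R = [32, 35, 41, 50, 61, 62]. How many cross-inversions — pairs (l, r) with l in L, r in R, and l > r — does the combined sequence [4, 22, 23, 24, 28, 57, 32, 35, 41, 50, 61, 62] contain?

4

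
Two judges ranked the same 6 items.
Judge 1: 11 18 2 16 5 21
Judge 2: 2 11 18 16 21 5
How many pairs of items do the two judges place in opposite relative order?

Discordant pairs: 3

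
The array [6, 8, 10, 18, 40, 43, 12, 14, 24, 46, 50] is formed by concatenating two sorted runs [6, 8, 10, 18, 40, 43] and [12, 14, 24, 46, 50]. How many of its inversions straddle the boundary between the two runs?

8 split inversions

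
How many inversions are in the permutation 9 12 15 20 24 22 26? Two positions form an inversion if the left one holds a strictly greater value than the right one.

1 inversion

Inversion pairs (indices are 1-based):
(5,6): 24 > 22
That's 1 pair.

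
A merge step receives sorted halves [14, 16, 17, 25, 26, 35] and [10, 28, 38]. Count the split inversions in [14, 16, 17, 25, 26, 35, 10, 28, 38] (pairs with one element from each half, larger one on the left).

7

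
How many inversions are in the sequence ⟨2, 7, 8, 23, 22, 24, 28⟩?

1

Out-of-order index pairs (1-indexed):
(4,5): 23 > 22
That's 1 pair.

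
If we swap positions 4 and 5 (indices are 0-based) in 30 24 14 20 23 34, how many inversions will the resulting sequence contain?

8

Positions 4 and 5 hold 23 and 34; after swapping, the array is [30, 24, 14, 20, 34, 23].
Sweep left to right; for each value list the smaller values that follow it:
30: 4
24: 3
14: 0
20: 0
34: 1
23: 0
Sum: 4 + 3 + 0 + 0 + 1 + 0 = 8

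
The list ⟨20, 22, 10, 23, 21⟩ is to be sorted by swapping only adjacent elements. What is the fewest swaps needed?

Swaps: 4

The minimum number of adjacent swaps to sort an array equals its inversion count, since every such swap removes exactly one inversion.
Count inversions — for each element, later elements that are smaller:
20: 10 → 1
22: 10, 21 → 2
10: none → 0
23: 21 → 1
21: none → 0
Total inversions: 1 + 2 + 0 + 1 + 0 = 4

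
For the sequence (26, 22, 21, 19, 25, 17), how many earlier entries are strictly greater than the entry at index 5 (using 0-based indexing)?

The element at index 5 is 17.
Elements before it: 26, 22, 21, 19, 25
Those larger than 17: 26, 22, 21, 19, 25

5 such elements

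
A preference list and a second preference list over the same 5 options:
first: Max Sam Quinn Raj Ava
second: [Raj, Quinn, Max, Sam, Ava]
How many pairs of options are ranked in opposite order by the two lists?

Pairs: 5

Assign each item its position (1..5) in the first ordering, then rewrite the second ordering as that position sequence:
positions: Max→1, Sam→2, Quinn→3, Raj→4, Ava→5
second ordering as positions: [4, 3, 1, 2, 5]
Discordant pairs = inversions in this position sequence.
4: 3, 1, 2 → 3
3: 1, 2 → 2
1: 0
2: 0
5: 0
Total: 3 + 2 + 0 + 0 + 0 = 5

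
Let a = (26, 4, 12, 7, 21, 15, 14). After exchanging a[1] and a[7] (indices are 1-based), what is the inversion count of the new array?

Positions 1 and 7 hold 26 and 14; after swapping, the array is [14, 4, 12, 7, 21, 15, 26].
Element-by-element contributions:
14 → 4, 12, 7 → 3
4 → none → 0
12 → 7 → 1
7 → none → 0
21 → 15 → 1
15 → none → 0
26 → none → 0
Sum: 3 + 0 + 1 + 0 + 1 + 0 + 0 = 5

5 inversions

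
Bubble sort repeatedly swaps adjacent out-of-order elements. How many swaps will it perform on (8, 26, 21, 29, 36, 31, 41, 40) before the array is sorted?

3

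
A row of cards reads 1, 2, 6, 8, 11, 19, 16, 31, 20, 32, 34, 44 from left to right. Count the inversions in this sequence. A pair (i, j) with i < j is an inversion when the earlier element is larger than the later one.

2

Sweep left to right; for each value list the smaller values that follow it:
1: 0
2: 0
6: 0
8: 0
11: 0
19: 1
16: 0
31: 1
20: 0
32: 0
34: 0
44: 0
Sum: 0 + 0 + 0 + 0 + 0 + 1 + 0 + 1 + 0 + 0 + 0 + 0 = 2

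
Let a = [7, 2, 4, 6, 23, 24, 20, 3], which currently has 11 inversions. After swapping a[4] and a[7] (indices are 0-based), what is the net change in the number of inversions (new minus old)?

-3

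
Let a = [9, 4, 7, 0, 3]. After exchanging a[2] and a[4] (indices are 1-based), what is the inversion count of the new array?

Positions 2 and 4 hold 4 and 0; after swapping, the array is [9, 0, 7, 4, 3].
For each element, count later entries that are smaller:
9: 4
0: 0
7: 2
4: 1
3: 0
Sum: 4 + 0 + 2 + 1 + 0 = 7

Inversions: 7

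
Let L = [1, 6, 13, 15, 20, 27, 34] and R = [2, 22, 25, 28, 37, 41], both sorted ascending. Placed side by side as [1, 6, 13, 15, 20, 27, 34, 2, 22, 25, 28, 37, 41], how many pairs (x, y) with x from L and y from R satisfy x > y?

There are 11 cross-inversions.

Count, for every r in R, how many entries of L exceed r:
r = 2: 6, 13, 15, 20, 27, 34 → 6
r = 22: 27, 34 → 2
r = 25: 27, 34 → 2
r = 28: 34 → 1
r = 37: none → 0
r = 41: none → 0
Cross-inversions: 6 + 2 + 2 + 1 + 0 + 0 = 11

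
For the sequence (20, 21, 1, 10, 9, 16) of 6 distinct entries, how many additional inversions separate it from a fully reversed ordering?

Maximum inversions for 6 distinct elements is C(6, 2) = 6·5/2 = 15.
Current inversions — for each element, count later smaller elements:
20: 4
21: 4
1: 0
10: 1
9: 0
16: 0
Current total: 4 + 4 + 0 + 1 + 0 + 0 = 9
Shortfall: 15 − 9 = 6

6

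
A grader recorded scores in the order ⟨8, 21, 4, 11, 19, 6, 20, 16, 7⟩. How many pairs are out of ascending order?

18

Element-by-element contributions:
8: 3
21: 7
4: 0
11: 2
19: 3
6: 0
20: 2
16: 1
7: 0
Sum: 3 + 7 + 0 + 2 + 3 + 0 + 2 + 1 + 0 = 18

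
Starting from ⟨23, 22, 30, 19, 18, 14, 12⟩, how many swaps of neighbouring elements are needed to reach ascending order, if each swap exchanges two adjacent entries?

19

Each adjacent swap fixes exactly one inversion, so the minimum swap count equals the number of inversions.
Count inversions — for each element, later elements that are smaller:
23: 22, 19, 18, 14, 12 → 5
22: 19, 18, 14, 12 → 4
30: 19, 18, 14, 12 → 4
19: 18, 14, 12 → 3
18: 14, 12 → 2
14: 12 → 1
12: none → 0
Total inversions: 5 + 4 + 4 + 3 + 2 + 1 + 0 = 19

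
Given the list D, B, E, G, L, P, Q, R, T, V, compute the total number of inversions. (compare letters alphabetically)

For each element, count later entries that are smaller:
D → B → 1
B → none → 0
E → none → 0
G → none → 0
L → none → 0
P → none → 0
Q → none → 0
R → none → 0
T → none → 0
V → none → 0
Sum: 1 + 0 + 0 + 0 + 0 + 0 + 0 + 0 + 0 + 0 = 1

1 out-of-order pair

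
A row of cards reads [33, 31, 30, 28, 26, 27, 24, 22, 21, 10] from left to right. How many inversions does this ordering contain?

44

Element-by-element contributions:
33 → 31, 30, 28, 26, 27, 24, 22, 21, 10 → 9
31 → 30, 28, 26, 27, 24, 22, 21, 10 → 8
30 → 28, 26, 27, 24, 22, 21, 10 → 7
28 → 26, 27, 24, 22, 21, 10 → 6
26 → 24, 22, 21, 10 → 4
27 → 24, 22, 21, 10 → 4
24 → 22, 21, 10 → 3
22 → 21, 10 → 2
21 → 10 → 1
10 → none → 0
Sum: 9 + 8 + 7 + 6 + 4 + 4 + 3 + 2 + 1 + 0 = 44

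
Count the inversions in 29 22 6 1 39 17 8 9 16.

21

Element-by-element contributions:
29: 7
22: 6
6: 1
1: 0
39: 4
17: 3
8: 0
9: 0
16: 0
Sum: 7 + 6 + 1 + 0 + 4 + 3 + 0 + 0 + 0 = 21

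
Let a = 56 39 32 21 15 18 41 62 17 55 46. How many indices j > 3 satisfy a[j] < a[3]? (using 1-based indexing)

The element at index 3 is 32.
Elements after it: 21, 15, 18, 41, 62, 17, 55, 46
Those smaller than 32: 21, 15, 18, 17

4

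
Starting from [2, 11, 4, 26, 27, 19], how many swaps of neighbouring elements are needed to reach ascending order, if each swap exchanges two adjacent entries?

3 swaps

Minimum adjacent swaps = number of inversions (each swap of adjacent out-of-order elements removes one inversion and no swap can remove more).
Count inversions — for each element, later elements that are smaller:
2: none → 0
11: 4 → 1
4: none → 0
26: 19 → 1
27: 19 → 1
19: none → 0
Total inversions: 0 + 1 + 0 + 1 + 1 + 0 = 3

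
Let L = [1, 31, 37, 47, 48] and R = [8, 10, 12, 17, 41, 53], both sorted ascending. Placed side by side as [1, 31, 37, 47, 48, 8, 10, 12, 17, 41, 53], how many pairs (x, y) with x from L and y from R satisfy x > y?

Count, for every r in R, how many entries of L exceed r:
r = 8: 31, 37, 47, 48 → 4
r = 10: 31, 37, 47, 48 → 4
r = 12: 31, 37, 47, 48 → 4
r = 17: 31, 37, 47, 48 → 4
r = 41: 47, 48 → 2
r = 53: none → 0
Cross-inversions: 4 + 4 + 4 + 4 + 2 + 0 = 18

Split inversions: 18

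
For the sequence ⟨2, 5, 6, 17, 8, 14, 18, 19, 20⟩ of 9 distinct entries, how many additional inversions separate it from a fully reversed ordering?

Maximum inversions for 9 distinct elements is C(9, 2) = 9·8/2 = 36.
Current inversions — for each element, count later smaller elements:
2: 0
5: 0
6: 0
17: 2
8: 0
14: 0
18: 0
19: 0
20: 0
Current total: 0 + 0 + 0 + 2 + 0 + 0 + 0 + 0 + 0 = 2
Shortfall: 36 − 2 = 34

34 inversions short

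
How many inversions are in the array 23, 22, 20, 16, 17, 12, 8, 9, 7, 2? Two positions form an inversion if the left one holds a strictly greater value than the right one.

43 inversions

For each element, count later entries that are smaller:
23 → 22, 20, 16, 17, 12, 8, 9, 7, 2 → 9
22 → 20, 16, 17, 12, 8, 9, 7, 2 → 8
20 → 16, 17, 12, 8, 9, 7, 2 → 7
16 → 12, 8, 9, 7, 2 → 5
17 → 12, 8, 9, 7, 2 → 5
12 → 8, 9, 7, 2 → 4
8 → 7, 2 → 2
9 → 7, 2 → 2
7 → 2 → 1
2 → none → 0
Sum: 9 + 8 + 7 + 5 + 5 + 4 + 2 + 2 + 1 + 0 = 43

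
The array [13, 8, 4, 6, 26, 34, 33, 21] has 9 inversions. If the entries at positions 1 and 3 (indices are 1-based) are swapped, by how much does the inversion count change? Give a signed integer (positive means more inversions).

-3

Positions 1 and 3 hold 13 and 4; after swapping, the array is [4, 8, 13, 6, 26, 34, 33, 21].
For each element, count later entries that are smaller:
4: 0
8: 1
13: 1
6: 0
26: 1
34: 2
33: 1
21: 0
Sum: 0 + 1 + 1 + 0 + 1 + 2 + 1 + 0 = 6
Change: 6 − 9 = -3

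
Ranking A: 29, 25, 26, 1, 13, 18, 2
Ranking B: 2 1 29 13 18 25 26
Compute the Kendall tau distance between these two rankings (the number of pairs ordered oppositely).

13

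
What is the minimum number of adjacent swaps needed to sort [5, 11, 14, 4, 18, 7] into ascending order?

6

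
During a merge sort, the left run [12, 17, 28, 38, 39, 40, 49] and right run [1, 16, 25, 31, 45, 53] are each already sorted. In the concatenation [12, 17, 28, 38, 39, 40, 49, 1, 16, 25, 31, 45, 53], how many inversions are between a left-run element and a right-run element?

23

Take each right-half value and tally the left-half values above it:
r = 1: 12, 17, 28, 38, 39, 40, 49 → 7
r = 16: 17, 28, 38, 39, 40, 49 → 6
r = 25: 28, 38, 39, 40, 49 → 5
r = 31: 38, 39, 40, 49 → 4
r = 45: 49 → 1
r = 53: none → 0
Cross-inversions: 7 + 6 + 5 + 4 + 1 + 0 = 23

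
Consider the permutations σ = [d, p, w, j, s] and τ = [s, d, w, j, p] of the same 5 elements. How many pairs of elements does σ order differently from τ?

6 discordant pairs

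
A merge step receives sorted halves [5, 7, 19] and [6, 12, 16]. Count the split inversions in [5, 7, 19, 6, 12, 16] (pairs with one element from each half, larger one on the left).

Take each right-half value and tally the left-half values above it:
r = 6: 7, 19 → 2
r = 12: 19 → 1
r = 16: 19 → 1
Cross-inversions: 2 + 1 + 1 = 4

Split inversions: 4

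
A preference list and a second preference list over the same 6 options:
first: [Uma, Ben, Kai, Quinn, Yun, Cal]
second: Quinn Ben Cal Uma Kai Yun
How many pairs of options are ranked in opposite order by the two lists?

Assign each item its position (1..6) in the first ordering, then rewrite the second ordering as that position sequence:
positions: Uma→1, Ben→2, Kai→3, Quinn→4, Yun→5, Cal→6
second ordering as positions: [4, 2, 6, 1, 3, 5]
Discordant pairs = inversions in this position sequence.
4: 2, 1, 3 → 3
2: 1 → 1
6: 1, 3, 5 → 3
1: 0
3: 0
5: 0
Total: 3 + 1 + 3 + 0 + 0 + 0 = 7

Pairs: 7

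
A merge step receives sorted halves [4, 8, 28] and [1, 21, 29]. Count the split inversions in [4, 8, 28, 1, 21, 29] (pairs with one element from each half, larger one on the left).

4

Take each right-half value and tally the left-half values above it:
r = 1: 4, 8, 28 → 3
r = 21: 28 → 1
r = 29: none → 0
Cross-inversions: 3 + 1 + 0 = 4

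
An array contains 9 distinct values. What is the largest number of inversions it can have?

A reversed (strictly descending) arrangement makes every pair an inversion, giving C(9, 2) inversions.
C(9, 2) = 9·8/2 = 36

36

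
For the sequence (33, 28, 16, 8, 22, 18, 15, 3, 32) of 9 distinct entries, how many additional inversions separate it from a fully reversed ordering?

12 inversions short

Maximum inversions for 9 distinct elements is C(9, 2) = 9·8/2 = 36.
Current inversions — for each element, count later smaller elements:
33: 8
28: 6
16: 3
8: 1
22: 3
18: 2
15: 1
3: 0
32: 0
Current total: 8 + 6 + 3 + 1 + 3 + 2 + 1 + 0 + 0 = 24
Shortfall: 36 − 24 = 12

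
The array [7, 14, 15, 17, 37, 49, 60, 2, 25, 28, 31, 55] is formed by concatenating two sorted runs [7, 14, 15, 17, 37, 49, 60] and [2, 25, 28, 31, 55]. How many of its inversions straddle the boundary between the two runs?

Split inversions: 17

Count, for every r in R, how many entries of L exceed r:
r = 2: 7, 14, 15, 17, 37, 49, 60 → 7
r = 25: 37, 49, 60 → 3
r = 28: 37, 49, 60 → 3
r = 31: 37, 49, 60 → 3
r = 55: 60 → 1
Cross-inversions: 7 + 3 + 3 + 3 + 1 = 17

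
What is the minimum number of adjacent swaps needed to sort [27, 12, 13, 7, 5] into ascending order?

9

Each adjacent swap fixes exactly one inversion, so the minimum swap count equals the number of inversions.
Count inversions — for each element, later elements that are smaller:
27: 12, 13, 7, 5 → 4
12: 7, 5 → 2
13: 7, 5 → 2
7: 5 → 1
5: none → 0
Total inversions: 4 + 2 + 2 + 1 + 0 = 9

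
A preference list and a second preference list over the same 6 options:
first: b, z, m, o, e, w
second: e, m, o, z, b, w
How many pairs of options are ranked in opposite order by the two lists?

Pairs: 9

Assign each item its position (1..6) in the first ordering, then rewrite the second ordering as that position sequence:
positions: b→1, z→2, m→3, o→4, e→5, w→6
second ordering as positions: [5, 3, 4, 2, 1, 6]
Discordant pairs = inversions in this position sequence.
5: 3, 4, 2, 1 → 4
3: 2, 1 → 2
4: 2, 1 → 2
2: 1 → 1
1: 0
6: 0
Total: 4 + 2 + 2 + 1 + 0 + 0 = 9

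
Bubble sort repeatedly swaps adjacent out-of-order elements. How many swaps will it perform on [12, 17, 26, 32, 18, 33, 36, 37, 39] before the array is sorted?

2

The minimum number of adjacent swaps to sort an array equals its inversion count, since every such swap removes exactly one inversion.
Count inversions — for each element, later elements that are smaller:
12: none → 0
17: none → 0
26: 18 → 1
32: 18 → 1
18: none → 0
33: none → 0
36: none → 0
37: none → 0
39: none → 0
Total inversions: 0 + 0 + 1 + 1 + 0 + 0 + 0 + 0 + 0 = 2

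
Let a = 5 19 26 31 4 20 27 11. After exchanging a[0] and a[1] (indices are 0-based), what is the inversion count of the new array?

Positions 0 and 1 hold 5 and 19; after swapping, the array is [19, 5, 26, 31, 4, 20, 27, 11].
Element-by-element contributions:
19 → 5, 4, 11 → 3
5 → 4 → 1
26 → 4, 20, 11 → 3
31 → 4, 20, 27, 11 → 4
4 → none → 0
20 → 11 → 1
27 → 11 → 1
11 → none → 0
Sum: 3 + 1 + 3 + 4 + 0 + 1 + 1 + 0 = 13

13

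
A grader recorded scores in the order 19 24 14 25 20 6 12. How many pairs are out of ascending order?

Count, for each position, how many later elements it exceeds:
19: 3
24: 4
14: 2
25: 3
20: 2
6: 0
12: 0
Sum: 3 + 4 + 2 + 3 + 2 + 0 + 0 = 14

14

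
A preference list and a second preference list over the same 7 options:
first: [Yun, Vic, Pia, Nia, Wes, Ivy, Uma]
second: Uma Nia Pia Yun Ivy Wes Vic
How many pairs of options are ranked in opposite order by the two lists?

Assign each item its position (1..7) in the first ordering, then rewrite the second ordering as that position sequence:
positions: Yun→1, Vic→2, Pia→3, Nia→4, Wes→5, Ivy→6, Uma→7
second ordering as positions: [7, 4, 3, 1, 6, 5, 2]
Discordant pairs = inversions in this position sequence.
7: 4, 3, 1, 6, 5, 2 → 6
4: 3, 1, 2 → 3
3: 1, 2 → 2
1: 0
6: 5, 2 → 2
5: 2 → 1
2: 0
Total: 6 + 3 + 2 + 0 + 2 + 1 + 0 = 14

14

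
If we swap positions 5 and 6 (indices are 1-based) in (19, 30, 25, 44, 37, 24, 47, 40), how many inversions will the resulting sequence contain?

7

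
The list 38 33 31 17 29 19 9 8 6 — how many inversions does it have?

34

Element-by-element contributions:
38 → 33, 31, 17, 29, 19, 9, 8, 6 → 8
33 → 31, 17, 29, 19, 9, 8, 6 → 7
31 → 17, 29, 19, 9, 8, 6 → 6
17 → 9, 8, 6 → 3
29 → 19, 9, 8, 6 → 4
19 → 9, 8, 6 → 3
9 → 8, 6 → 2
8 → 6 → 1
6 → none → 0
Sum: 8 + 7 + 6 + 3 + 4 + 3 + 2 + 1 + 0 = 34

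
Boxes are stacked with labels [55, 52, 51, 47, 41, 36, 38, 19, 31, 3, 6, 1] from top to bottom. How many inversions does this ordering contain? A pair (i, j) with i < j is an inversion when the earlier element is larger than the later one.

Sweep left to right; for each value list the smaller values that follow it:
55 → 52, 51, 47, 41, 36, 38, 19, 31, 3, 6, 1 → 11
52 → 51, 47, 41, 36, 38, 19, 31, 3, 6, 1 → 10
51 → 47, 41, 36, 38, 19, 31, 3, 6, 1 → 9
47 → 41, 36, 38, 19, 31, 3, 6, 1 → 8
41 → 36, 38, 19, 31, 3, 6, 1 → 7
36 → 19, 31, 3, 6, 1 → 5
38 → 19, 31, 3, 6, 1 → 5
19 → 3, 6, 1 → 3
31 → 3, 6, 1 → 3
3 → 1 → 1
6 → 1 → 1
1 → none → 0
Sum: 11 + 10 + 9 + 8 + 7 + 5 + 5 + 3 + 3 + 1 + 1 + 0 = 63

63 out-of-order pairs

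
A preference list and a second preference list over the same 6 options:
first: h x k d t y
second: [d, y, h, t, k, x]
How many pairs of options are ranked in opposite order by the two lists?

Assign each item its position (1..6) in the first ordering, then rewrite the second ordering as that position sequence:
positions: h→1, x→2, k→3, d→4, t→5, y→6
second ordering as positions: [4, 6, 1, 5, 3, 2]
Discordant pairs = inversions in this position sequence.
4: 1, 3, 2 → 3
6: 1, 5, 3, 2 → 4
1: 0
5: 3, 2 → 2
3: 2 → 1
2: 0
Total: 3 + 4 + 0 + 2 + 1 + 0 = 10

Pairs: 10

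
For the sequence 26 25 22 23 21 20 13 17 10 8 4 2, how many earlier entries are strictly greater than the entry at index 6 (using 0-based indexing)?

The element at index 6 is 13.
Elements before it: 26, 25, 22, 23, 21, 20
Those larger than 13: 26, 25, 22, 23, 21, 20

6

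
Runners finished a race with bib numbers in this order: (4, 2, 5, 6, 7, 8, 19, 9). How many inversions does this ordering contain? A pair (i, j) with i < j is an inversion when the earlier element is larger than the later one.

Count, for each position, how many later elements it exceeds:
4 → 2 → 1
2 → none → 0
5 → none → 0
6 → none → 0
7 → none → 0
8 → none → 0
19 → 9 → 1
9 → none → 0
Sum: 1 + 0 + 0 + 0 + 0 + 0 + 1 + 0 = 2

2 inversions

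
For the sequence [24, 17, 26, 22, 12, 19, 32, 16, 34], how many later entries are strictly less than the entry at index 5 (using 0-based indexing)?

The element at index 5 is 19.
Elements after it: 32, 16, 34
Those smaller than 19: 16

1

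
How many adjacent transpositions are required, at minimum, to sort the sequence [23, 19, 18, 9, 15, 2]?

Each adjacent swap fixes exactly one inversion, so the minimum swap count equals the number of inversions.
Count inversions — for each element, later elements that are smaller:
23: 19, 18, 9, 15, 2 → 5
19: 18, 9, 15, 2 → 4
18: 9, 15, 2 → 3
9: 2 → 1
15: 2 → 1
2: none → 0
Total inversions: 5 + 4 + 3 + 1 + 1 + 0 = 14

14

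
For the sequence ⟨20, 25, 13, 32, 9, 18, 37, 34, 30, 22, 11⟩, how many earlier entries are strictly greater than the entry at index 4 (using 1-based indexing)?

0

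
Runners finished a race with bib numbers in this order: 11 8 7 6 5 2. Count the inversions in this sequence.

15

For each element, count later entries that are smaller:
11: 5
8: 4
7: 3
6: 2
5: 1
2: 0
Sum: 5 + 4 + 3 + 2 + 1 + 0 = 15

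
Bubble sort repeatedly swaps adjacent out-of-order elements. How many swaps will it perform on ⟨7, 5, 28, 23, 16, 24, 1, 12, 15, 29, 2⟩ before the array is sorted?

28 swaps

Each adjacent swap fixes exactly one inversion, so the minimum swap count equals the number of inversions.
Count inversions — for each element, later elements that are smaller:
7: 5, 1, 2 → 3
5: 1, 2 → 2
28: 23, 16, 24, 1, 12, 15, 2 → 7
23: 16, 1, 12, 15, 2 → 5
16: 1, 12, 15, 2 → 4
24: 1, 12, 15, 2 → 4
1: none → 0
12: 2 → 1
15: 2 → 1
29: 2 → 1
2: none → 0
Total inversions: 3 + 2 + 7 + 5 + 4 + 4 + 0 + 1 + 1 + 1 + 0 = 28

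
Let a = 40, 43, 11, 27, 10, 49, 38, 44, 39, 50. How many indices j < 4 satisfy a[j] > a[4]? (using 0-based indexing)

4

The element at index 4 is 10.
Elements before it: 40, 43, 11, 27
Those larger than 10: 40, 43, 11, 27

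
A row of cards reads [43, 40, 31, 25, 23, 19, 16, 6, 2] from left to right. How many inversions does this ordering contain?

For each element, count later entries that are smaller:
43 → 40, 31, 25, 23, 19, 16, 6, 2 → 8
40 → 31, 25, 23, 19, 16, 6, 2 → 7
31 → 25, 23, 19, 16, 6, 2 → 6
25 → 23, 19, 16, 6, 2 → 5
23 → 19, 16, 6, 2 → 4
19 → 16, 6, 2 → 3
16 → 6, 2 → 2
6 → 2 → 1
2 → none → 0
Sum: 8 + 7 + 6 + 5 + 4 + 3 + 2 + 1 + 0 = 36

36 out-of-order pairs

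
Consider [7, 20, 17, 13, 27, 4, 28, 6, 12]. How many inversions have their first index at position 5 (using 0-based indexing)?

The element at index 5 is 4.
Elements after it: 28, 6, 12
None of them are smaller than 4.

0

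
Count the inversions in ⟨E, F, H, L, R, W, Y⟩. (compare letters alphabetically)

Inversions: 0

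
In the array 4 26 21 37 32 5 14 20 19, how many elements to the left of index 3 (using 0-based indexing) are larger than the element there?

0

The element at index 3 is 37.
Elements before it: 4, 26, 21
None of them are larger than 37.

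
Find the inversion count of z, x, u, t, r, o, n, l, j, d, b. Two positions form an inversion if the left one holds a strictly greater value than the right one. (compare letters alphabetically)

Out-of-order pairs: 55

For each element, count later entries that are smaller:
z → x, u, t, r, o, n, l, j, d, b → 10
x → u, t, r, o, n, l, j, d, b → 9
u → t, r, o, n, l, j, d, b → 8
t → r, o, n, l, j, d, b → 7
r → o, n, l, j, d, b → 6
o → n, l, j, d, b → 5
n → l, j, d, b → 4
l → j, d, b → 3
j → d, b → 2
d → b → 1
b → none → 0
Sum: 10 + 9 + 8 + 7 + 6 + 5 + 4 + 3 + 2 + 1 + 0 = 55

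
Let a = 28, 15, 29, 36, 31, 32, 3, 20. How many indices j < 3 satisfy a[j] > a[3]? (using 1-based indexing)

0

The element at index 3 is 29.
Elements before it: 28, 15
None of them are larger than 29.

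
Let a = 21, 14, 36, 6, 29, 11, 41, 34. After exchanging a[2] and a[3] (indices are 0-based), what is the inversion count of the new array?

There are 10 inversions.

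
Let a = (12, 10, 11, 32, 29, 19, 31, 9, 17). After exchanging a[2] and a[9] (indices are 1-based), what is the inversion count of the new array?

20 inversions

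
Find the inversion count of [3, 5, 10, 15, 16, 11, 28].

Element-by-element contributions:
3: 0
5: 0
10: 0
15: 1
16: 1
11: 0
28: 0
Sum: 0 + 0 + 0 + 1 + 1 + 0 + 0 = 2

2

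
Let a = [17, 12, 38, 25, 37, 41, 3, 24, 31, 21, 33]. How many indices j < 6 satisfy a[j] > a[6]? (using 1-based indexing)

The element at index 6 is 41.
Elements before it: 17, 12, 38, 25, 37
None of them are larger than 41.

0 such elements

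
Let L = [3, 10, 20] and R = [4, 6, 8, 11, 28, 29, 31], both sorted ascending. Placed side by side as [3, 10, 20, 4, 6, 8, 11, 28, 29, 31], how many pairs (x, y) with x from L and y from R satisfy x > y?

7 split inversions

Take each right-half value and tally the left-half values above it:
r = 4: 10, 20 → 2
r = 6: 10, 20 → 2
r = 8: 10, 20 → 2
r = 11: 20 → 1
r = 28: none → 0
r = 29: none → 0
r = 31: none → 0
Cross-inversions: 2 + 2 + 2 + 1 + 0 + 0 + 0 = 7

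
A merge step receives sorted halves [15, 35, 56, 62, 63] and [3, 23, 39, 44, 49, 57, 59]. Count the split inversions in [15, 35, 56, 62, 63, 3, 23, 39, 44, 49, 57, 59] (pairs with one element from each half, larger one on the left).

22

For each element r of the right run, count left-run elements greater than r:
r = 3: 15, 35, 56, 62, 63 → 5
r = 23: 35, 56, 62, 63 → 4
r = 39: 56, 62, 63 → 3
r = 44: 56, 62, 63 → 3
r = 49: 56, 62, 63 → 3
r = 57: 62, 63 → 2
r = 59: 62, 63 → 2
Cross-inversions: 5 + 4 + 3 + 3 + 3 + 2 + 2 = 22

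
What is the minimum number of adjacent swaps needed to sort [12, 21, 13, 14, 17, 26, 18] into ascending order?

5

The minimum number of adjacent swaps to sort an array equals its inversion count, since every such swap removes exactly one inversion.
Count inversions — for each element, later elements that are smaller:
12: none → 0
21: 13, 14, 17, 18 → 4
13: none → 0
14: none → 0
17: none → 0
26: 18 → 1
18: none → 0
Total inversions: 0 + 4 + 0 + 0 + 0 + 1 + 0 = 5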